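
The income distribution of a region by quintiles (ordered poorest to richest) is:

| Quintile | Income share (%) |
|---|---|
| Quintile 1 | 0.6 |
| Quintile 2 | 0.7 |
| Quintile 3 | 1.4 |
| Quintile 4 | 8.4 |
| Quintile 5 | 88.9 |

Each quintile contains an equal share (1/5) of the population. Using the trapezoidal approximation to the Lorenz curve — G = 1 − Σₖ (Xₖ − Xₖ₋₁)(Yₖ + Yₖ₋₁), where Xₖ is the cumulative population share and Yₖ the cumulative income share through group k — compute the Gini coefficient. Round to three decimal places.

Cumulative income shares Yₖ: 0.0060, 0.0130, 0.0270, 0.1110, 1.0000
Σ (Xₖ−Xₖ₋₁)(Yₖ+Yₖ₋₁) = (1/5)(0.0060+0.0000) + (1/5)(0.0130+0.0060) + (1/5)(0.0270+0.0130) + (1/5)(0.1110+0.0270) + (1/5)(1.0000+0.1110)
  = 0.0012 + 0.0038 + 0.0080 + 0.0276 + 0.2222 = 0.2628
G = 1 − 0.2628 = 0.7372

0.737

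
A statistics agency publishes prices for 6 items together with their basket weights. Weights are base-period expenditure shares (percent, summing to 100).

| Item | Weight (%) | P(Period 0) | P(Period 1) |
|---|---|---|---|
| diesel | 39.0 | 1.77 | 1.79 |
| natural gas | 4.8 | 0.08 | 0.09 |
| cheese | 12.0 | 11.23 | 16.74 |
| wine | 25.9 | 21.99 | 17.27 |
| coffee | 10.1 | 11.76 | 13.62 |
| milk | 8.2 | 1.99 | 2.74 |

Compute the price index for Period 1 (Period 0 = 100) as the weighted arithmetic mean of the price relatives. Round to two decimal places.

diesel: 39.0 × (1.79/1.77) = 39.0 × 1.011299 = 39.4407
natural gas: 4.8 × (0.09/0.08) = 4.8 × 1.125000 = 5.4000
cheese: 12.0 × (16.74/11.23) = 12.0 × 1.490650 = 17.8878
wine: 25.9 × (17.27/21.99) = 25.9 × 0.785357 = 20.3407
coffee: 10.1 × (13.62/11.76) = 10.1 × 1.158163 = 11.6974
milk: 8.2 × (2.74/1.99) = 8.2 × 1.376884 = 11.2905
Index = Σ wᵢ·(p₁ᵢ/p₀ᵢ) = 39.4407 + 5.4000 + 17.8878 + 20.3407 + 11.6974 + 11.2905 = 106.0571

106.06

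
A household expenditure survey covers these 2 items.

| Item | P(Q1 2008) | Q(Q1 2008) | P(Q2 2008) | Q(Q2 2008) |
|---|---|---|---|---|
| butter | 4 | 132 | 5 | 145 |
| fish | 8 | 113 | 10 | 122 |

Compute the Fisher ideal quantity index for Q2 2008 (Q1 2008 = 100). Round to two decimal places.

108.66

Laspeyres component (base-period weights):
ΣP(Q1 2008)Q(Q2 2008) = 4×145 + 8×122 = 580 + 976 = 1556
ΣP(Q1 2008)Q(Q1 2008) = 4×132 + 8×113 = 528 + 904 = 1432
L = 1556 / 1432 × 100 = 108.6592
Paasche component (current-period weights):
ΣP(Q2 2008)Q(Q2 2008) = 5×145 + 10×122 = 725 + 1220 = 1945
ΣP(Q2 2008)Q(Q1 2008) = 5×132 + 10×113 = 660 + 1130 = 1790
P = 1945 / 1790 × 100 = 108.6592
Fisher = √(L × P) = √(108.6592 × 108.6592) = 108.6592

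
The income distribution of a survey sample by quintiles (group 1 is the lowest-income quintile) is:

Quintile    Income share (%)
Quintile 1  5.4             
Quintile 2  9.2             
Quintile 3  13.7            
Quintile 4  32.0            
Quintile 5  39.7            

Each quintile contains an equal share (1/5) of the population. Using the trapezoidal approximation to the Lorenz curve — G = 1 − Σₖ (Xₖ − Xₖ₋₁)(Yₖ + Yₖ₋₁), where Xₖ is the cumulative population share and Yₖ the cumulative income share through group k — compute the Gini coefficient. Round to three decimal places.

0.366

Cumulative income shares Yₖ: 0.0540, 0.1460, 0.2830, 0.6030, 1.0000
Σ (Xₖ−Xₖ₋₁)(Yₖ+Yₖ₋₁) = (1/5)(0.0540+0.0000) + (1/5)(0.1460+0.0540) + (1/5)(0.2830+0.1460) + (1/5)(0.6030+0.2830) + (1/5)(1.0000+0.6030)
  = 0.0108 + 0.0400 + 0.0858 + 0.1772 + 0.3206 = 0.6344
G = 1 − 0.6344 = 0.3656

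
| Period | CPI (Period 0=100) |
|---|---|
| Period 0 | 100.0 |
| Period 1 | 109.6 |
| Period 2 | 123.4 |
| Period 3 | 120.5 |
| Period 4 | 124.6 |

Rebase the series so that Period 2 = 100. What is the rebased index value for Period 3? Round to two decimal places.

Rebased(Period 3) = 120.5 / 123.4 × 100 = 97.6499

97.65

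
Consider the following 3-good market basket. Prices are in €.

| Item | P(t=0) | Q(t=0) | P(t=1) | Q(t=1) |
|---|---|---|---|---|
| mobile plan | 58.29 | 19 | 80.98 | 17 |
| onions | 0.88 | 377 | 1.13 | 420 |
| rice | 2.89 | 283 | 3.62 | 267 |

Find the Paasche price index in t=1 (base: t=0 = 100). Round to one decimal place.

Paasche price index uses current-period quantities as weights.
ΣP(t=1)·Q(t=1) = 80.98×17 + 1.13×420 + 3.62×267 = 1376.66 + 474.6 + 966.54 = 2817.8
ΣP(t=0)·Q(t=1) = 58.29×17 + 0.88×420 + 2.89×267 = 990.93 + 369.6 + 771.63 = 2132.16
Index = 2817.8 / 2132.16 × 100 = 132.1571

132.2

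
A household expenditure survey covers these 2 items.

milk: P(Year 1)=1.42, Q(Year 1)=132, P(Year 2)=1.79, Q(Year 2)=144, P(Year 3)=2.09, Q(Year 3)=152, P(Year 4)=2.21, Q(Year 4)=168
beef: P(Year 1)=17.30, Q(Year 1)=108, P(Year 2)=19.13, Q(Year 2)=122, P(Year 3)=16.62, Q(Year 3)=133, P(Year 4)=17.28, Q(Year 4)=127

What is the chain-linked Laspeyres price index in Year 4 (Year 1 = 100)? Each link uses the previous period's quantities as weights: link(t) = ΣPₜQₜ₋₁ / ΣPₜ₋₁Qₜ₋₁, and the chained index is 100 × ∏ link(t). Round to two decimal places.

104.84

Link Year 1→Year 2:
ΣP(Year 2)Q(Year 1) = 1.79×132 + 19.13×108 = 236.28 + 2066.04 = 2302.32
ΣP(Year 1)Q(Year 1) = 1.42×132 + 17.30×108 = 187.44 + 1868.4 = 2055.84
link = 2302.32/2055.84 = 1.119893
Link Year 2→Year 3:
ΣP(Year 3)Q(Year 2) = 2.09×144 + 16.62×122 = 300.96 + 2027.64 = 2328.6
ΣP(Year 2)Q(Year 2) = 1.79×144 + 19.13×122 = 257.76 + 2333.86 = 2591.62
link = 2328.6/2591.62 = 0.898511
Link Year 3→Year 4:
ΣP(Year 4)Q(Year 3) = 2.21×152 + 17.28×133 = 335.92 + 2298.24 = 2634.16
ΣP(Year 3)Q(Year 3) = 2.09×152 + 16.62×133 = 317.68 + 2210.46 = 2528.14
link = 2634.16/2528.14 = 1.041936
Chained index = 100 × 1.119893 × 0.898511 × 1.041936 = 104.8434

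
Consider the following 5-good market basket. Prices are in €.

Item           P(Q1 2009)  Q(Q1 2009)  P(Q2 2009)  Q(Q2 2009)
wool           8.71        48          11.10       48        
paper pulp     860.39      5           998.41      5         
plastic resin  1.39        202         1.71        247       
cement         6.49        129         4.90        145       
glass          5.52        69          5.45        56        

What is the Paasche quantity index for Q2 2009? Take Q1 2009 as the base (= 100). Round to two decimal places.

Paasche quantity index uses current-period prices as weights.
ΣP(Q2 2009)·Q(Q2 2009) = 11.10×48 + 998.41×5 + 1.71×247 + 4.90×145 + 5.45×56 = 532.8 + 4992.05 + 422.37 + 710.5 + 305.2 = 6962.92
ΣP(Q2 2009)·Q(Q1 2009) = 11.10×48 + 998.41×5 + 1.71×202 + 4.90×129 + 5.45×69 = 532.8 + 4992.05 + 345.42 + 632.1 + 376.05 = 6878.42
Index = 6962.92 / 6878.42 × 100 = 101.2285

101.23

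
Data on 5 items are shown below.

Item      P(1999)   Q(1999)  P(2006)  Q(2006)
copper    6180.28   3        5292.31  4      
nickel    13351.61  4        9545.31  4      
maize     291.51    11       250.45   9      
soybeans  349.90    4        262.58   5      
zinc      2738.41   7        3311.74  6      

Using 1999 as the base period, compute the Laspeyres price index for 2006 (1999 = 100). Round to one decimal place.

Laspeyres price index uses base-period quantities as weights.
ΣP(2006)·Q(1999) = 5292.31×3 + 9545.31×4 + 250.45×11 + 262.58×4 + 3311.74×7 = 15876.93 + 38181.24 + 2754.95 + 1050.32 + 23182.18 = 81045.62
ΣP(1999)·Q(1999) = 6180.28×3 + 13351.61×4 + 291.51×11 + 349.90×4 + 2738.41×7 = 18540.84 + 53406.44 + 3206.61 + 1399.6 + 19168.87 = 95722.36
Index = 81045.62 / 95722.36 × 100 = 84.6674

84.7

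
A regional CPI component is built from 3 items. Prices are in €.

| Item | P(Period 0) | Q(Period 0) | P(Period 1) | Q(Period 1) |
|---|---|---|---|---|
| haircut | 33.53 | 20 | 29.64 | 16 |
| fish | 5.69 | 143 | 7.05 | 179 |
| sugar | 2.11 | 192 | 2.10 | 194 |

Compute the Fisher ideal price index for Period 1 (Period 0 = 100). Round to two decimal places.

Laspeyres component (base-period weights):
ΣP(Period 1)Q(Period 0) = 29.64×20 + 7.05×143 + 2.10×192 = 592.8 + 1008.15 + 403.2 = 2004.15
ΣP(Period 0)Q(Period 0) = 33.53×20 + 5.69×143 + 2.11×192 = 670.6 + 813.67 + 405.12 = 1889.39
L = 2004.15 / 1889.39 × 100 = 106.0739
Paasche component (current-period weights):
ΣP(Period 1)Q(Period 1) = 29.64×16 + 7.05×179 + 2.10×194 = 474.24 + 1261.95 + 407.4 = 2143.59
ΣP(Period 0)Q(Period 1) = 33.53×16 + 5.69×179 + 2.11×194 = 536.48 + 1018.51 + 409.34 = 1964.33
P = 2143.59 / 1964.33 × 100 = 109.1258
Fisher = √(L × P) = √(106.0739 × 109.1258) = 107.5890

107.59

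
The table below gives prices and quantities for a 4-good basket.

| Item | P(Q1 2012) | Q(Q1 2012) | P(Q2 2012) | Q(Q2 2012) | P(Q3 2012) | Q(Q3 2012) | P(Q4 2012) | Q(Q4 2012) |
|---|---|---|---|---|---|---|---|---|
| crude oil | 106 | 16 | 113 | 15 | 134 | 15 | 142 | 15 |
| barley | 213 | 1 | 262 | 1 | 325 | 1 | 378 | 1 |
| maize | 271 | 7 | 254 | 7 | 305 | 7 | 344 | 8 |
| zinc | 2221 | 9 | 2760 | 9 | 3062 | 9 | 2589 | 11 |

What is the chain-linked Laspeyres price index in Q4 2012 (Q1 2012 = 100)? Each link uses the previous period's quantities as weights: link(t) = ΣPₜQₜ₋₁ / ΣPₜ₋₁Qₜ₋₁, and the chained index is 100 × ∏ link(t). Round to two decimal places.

Link Q1 2012→Q2 2012:
ΣP(Q2 2012)Q(Q1 2012) = 113×16 + 262×1 + 254×7 + 2760×9 = 1808 + 262 + 1778 + 24840 = 28688
ΣP(Q1 2012)Q(Q1 2012) = 106×16 + 213×1 + 271×7 + 2221×9 = 1696 + 213 + 1897 + 19989 = 23795
link = 28688/23795 = 1.205631
Link Q2 2012→Q3 2012:
ΣP(Q3 2012)Q(Q2 2012) = 134×15 + 325×1 + 305×7 + 3062×9 = 2010 + 325 + 2135 + 27558 = 32028
ΣP(Q2 2012)Q(Q2 2012) = 113×15 + 262×1 + 254×7 + 2760×9 = 1695 + 262 + 1778 + 24840 = 28575
link = 32028/28575 = 1.120840
Link Q3 2012→Q4 2012:
ΣP(Q4 2012)Q(Q3 2012) = 142×15 + 378×1 + 344×7 + 2589×9 = 2130 + 378 + 2408 + 23301 = 28217
ΣP(Q3 2012)Q(Q3 2012) = 134×15 + 325×1 + 305×7 + 3062×9 = 2010 + 325 + 2135 + 27558 = 32028
link = 28217/32028 = 0.881010
Chained index = 100 × 1.205631 × 1.120840 × 0.881010 = 119.0527

119.05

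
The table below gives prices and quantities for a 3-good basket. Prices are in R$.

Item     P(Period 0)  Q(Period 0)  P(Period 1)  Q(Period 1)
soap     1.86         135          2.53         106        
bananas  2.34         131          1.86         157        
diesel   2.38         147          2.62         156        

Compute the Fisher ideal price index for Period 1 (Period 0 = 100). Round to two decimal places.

Laspeyres component (base-period weights):
ΣP(Period 1)Q(Period 0) = 2.53×135 + 1.86×131 + 2.62×147 = 341.55 + 243.66 + 385.14 = 970.35
ΣP(Period 0)Q(Period 0) = 1.86×135 + 2.34×131 + 2.38×147 = 251.1 + 306.54 + 349.86 = 907.5
L = 970.35 / 907.5 × 100 = 106.9256
Paasche component (current-period weights):
ΣP(Period 1)Q(Period 1) = 2.53×106 + 1.86×157 + 2.62×156 = 268.18 + 292.02 + 408.72 = 968.92
ΣP(Period 0)Q(Period 1) = 1.86×106 + 2.34×157 + 2.38×156 = 197.16 + 367.38 + 371.28 = 935.82
P = 968.92 / 935.82 × 100 = 103.5370
Fisher = √(L × P) = √(106.9256 × 103.5370) = 105.2177

105.22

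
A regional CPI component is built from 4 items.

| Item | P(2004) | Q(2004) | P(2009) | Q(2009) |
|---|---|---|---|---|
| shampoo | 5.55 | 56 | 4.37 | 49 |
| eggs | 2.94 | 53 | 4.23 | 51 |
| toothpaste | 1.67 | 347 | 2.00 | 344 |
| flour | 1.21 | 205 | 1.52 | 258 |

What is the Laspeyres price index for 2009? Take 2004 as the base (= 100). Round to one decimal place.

Laspeyres price index uses base-period quantities as weights.
ΣP(2009)·Q(2004) = 4.37×56 + 4.23×53 + 2.00×347 + 1.52×205 = 244.72 + 224.19 + 694 + 311.6 = 1474.51
ΣP(2004)·Q(2004) = 5.55×56 + 2.94×53 + 1.67×347 + 1.21×205 = 310.8 + 155.82 + 579.49 + 248.05 = 1294.16
Index = 1474.51 / 1294.16 × 100 = 113.9357

113.9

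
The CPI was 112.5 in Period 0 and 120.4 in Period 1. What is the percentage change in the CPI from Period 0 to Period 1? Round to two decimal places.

7.02%

Change = (120.4 − 112.5) / 112.5 × 100
       = 7.9 / 112.5 × 100 = 7.0222%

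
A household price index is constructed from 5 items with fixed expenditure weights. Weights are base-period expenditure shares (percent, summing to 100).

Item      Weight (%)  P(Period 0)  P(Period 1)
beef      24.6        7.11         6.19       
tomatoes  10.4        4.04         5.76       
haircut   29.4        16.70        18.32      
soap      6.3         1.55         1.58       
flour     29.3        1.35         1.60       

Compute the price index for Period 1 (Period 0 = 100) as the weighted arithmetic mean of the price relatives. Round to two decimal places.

beef: 24.6 × (6.19/7.11) = 24.6 × 0.870605 = 21.4169
tomatoes: 10.4 × (5.76/4.04) = 10.4 × 1.425743 = 14.8277
haircut: 29.4 × (18.32/16.70) = 29.4 × 1.097006 = 32.2520
soap: 6.3 × (1.58/1.55) = 6.3 × 1.019355 = 6.4219
flour: 29.3 × (1.60/1.35) = 29.3 × 1.185185 = 34.7259
Index = Σ wᵢ·(p₁ᵢ/p₀ᵢ) = 21.4169 + 14.8277 + 32.2520 + 6.4219 + 34.7259 = 109.6444

109.64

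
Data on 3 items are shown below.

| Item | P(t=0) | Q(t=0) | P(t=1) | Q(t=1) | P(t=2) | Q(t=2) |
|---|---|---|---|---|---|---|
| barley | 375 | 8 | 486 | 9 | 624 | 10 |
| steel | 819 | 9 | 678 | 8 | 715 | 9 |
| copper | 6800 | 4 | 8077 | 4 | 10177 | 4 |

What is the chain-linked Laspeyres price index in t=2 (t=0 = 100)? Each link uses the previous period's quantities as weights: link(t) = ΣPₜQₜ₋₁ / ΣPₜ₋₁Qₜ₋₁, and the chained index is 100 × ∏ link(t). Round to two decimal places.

Link t=0→t=1:
ΣP(t=1)Q(t=0) = 486×8 + 678×9 + 8077×4 = 3888 + 6102 + 32308 = 42298
ΣP(t=0)Q(t=0) = 375×8 + 819×9 + 6800×4 = 3000 + 7371 + 27200 = 37571
link = 42298/37571 = 1.125815
Link t=1→t=2:
ΣP(t=2)Q(t=1) = 624×9 + 715×8 + 10177×4 = 5616 + 5720 + 40708 = 52044
ΣP(t=1)Q(t=1) = 486×9 + 678×8 + 8077×4 = 4374 + 5424 + 32308 = 42106
link = 52044/42106 = 1.236023
Chained index = 100 × 1.125815 × 1.236023 = 139.1534

139.15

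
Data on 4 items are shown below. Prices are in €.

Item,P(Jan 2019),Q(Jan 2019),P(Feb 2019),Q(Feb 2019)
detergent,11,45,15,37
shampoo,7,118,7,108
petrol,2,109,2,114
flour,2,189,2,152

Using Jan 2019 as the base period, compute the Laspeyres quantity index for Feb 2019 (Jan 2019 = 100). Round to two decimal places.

88.42

Laspeyres quantity index uses base-period prices as weights.
ΣP(Jan 2019)·Q(Feb 2019) = 11×37 + 7×108 + 2×114 + 2×152 = 407 + 756 + 228 + 304 = 1695
ΣP(Jan 2019)·Q(Jan 2019) = 11×45 + 7×118 + 2×109 + 2×189 = 495 + 826 + 218 + 378 = 1917
Index = 1695 / 1917 × 100 = 88.4194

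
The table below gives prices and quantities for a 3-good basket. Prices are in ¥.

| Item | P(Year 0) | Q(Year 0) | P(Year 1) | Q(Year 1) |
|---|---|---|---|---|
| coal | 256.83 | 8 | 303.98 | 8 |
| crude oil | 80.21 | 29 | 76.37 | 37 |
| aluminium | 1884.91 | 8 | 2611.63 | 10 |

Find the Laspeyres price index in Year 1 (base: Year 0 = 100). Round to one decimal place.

Laspeyres price index uses base-period quantities as weights.
ΣP(Year 1)·Q(Year 0) = 303.98×8 + 76.37×29 + 2611.63×8 = 2431.84 + 2214.73 + 20893.04 = 25539.61
ΣP(Year 0)·Q(Year 0) = 256.83×8 + 80.21×29 + 1884.91×8 = 2054.64 + 2326.09 + 15079.28 = 19460.01
Index = 25539.61 / 19460.01 × 100 = 131.2415

131.2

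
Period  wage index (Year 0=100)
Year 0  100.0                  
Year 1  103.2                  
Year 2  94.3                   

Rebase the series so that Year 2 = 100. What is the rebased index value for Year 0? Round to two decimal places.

Rebased(Year 0) = 100.0 / 94.3 × 100 = 106.0445

106.04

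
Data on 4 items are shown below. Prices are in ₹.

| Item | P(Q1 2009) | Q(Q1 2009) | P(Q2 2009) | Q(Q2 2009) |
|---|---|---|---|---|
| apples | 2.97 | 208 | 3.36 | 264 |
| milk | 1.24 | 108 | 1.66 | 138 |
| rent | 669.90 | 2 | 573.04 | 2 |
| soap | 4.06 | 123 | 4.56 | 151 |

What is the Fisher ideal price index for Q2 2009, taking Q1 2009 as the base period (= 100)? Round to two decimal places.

100.62

Laspeyres component (base-period weights):
ΣP(Q2 2009)Q(Q1 2009) = 3.36×208 + 1.66×108 + 573.04×2 + 4.56×123 = 698.88 + 179.28 + 1146.08 + 560.88 = 2585.12
ΣP(Q1 2009)Q(Q1 2009) = 2.97×208 + 1.24×108 + 669.90×2 + 4.06×123 = 617.76 + 133.92 + 1339.8 + 499.38 = 2590.86
L = 2585.12 / 2590.86 × 100 = 99.7785
Paasche component (current-period weights):
ΣP(Q2 2009)Q(Q2 2009) = 3.36×264 + 1.66×138 + 573.04×2 + 4.56×151 = 887.04 + 229.08 + 1146.08 + 688.56 = 2950.76
ΣP(Q1 2009)Q(Q2 2009) = 2.97×264 + 1.24×138 + 669.90×2 + 4.06×151 = 784.08 + 171.12 + 1339.8 + 613.06 = 2908.06
P = 2950.76 / 2908.06 × 100 = 101.4683
Fisher = √(L × P) = √(99.7785 × 101.4683) = 100.6198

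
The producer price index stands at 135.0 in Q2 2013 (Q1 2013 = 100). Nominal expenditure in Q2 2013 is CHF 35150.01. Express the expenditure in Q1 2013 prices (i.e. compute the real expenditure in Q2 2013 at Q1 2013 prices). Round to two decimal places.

Real = Nominal ÷ (Index/100) = 35150.01 ÷ (135.0/100)
     = 35150.01 ÷ 1.350 = 26037.0444

26037.04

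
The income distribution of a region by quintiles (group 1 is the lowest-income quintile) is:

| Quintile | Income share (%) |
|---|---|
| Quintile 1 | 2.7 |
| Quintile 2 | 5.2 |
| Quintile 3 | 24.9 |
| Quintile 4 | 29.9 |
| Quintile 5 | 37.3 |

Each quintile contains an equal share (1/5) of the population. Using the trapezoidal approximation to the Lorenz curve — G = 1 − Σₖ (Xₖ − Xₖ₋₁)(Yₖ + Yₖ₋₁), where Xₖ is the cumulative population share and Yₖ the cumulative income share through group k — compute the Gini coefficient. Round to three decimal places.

0.376

Cumulative income shares Yₖ: 0.0270, 0.0790, 0.3280, 0.6270, 1.0000
Σ (Xₖ−Xₖ₋₁)(Yₖ+Yₖ₋₁) = (1/5)(0.0270+0.0000) + (1/5)(0.0790+0.0270) + (1/5)(0.3280+0.0790) + (1/5)(0.6270+0.3280) + (1/5)(1.0000+0.6270)
  = 0.0054 + 0.0212 + 0.0814 + 0.1910 + 0.3254 = 0.6244
G = 1 − 0.6244 = 0.3756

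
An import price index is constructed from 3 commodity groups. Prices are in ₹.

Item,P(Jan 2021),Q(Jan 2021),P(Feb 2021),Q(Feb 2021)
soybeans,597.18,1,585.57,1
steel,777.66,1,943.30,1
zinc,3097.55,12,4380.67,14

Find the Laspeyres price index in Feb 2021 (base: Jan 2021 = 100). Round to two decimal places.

140.35

Laspeyres price index uses base-period quantities as weights.
ΣP(Feb 2021)·Q(Jan 2021) = 585.57×1 + 943.30×1 + 4380.67×12 = 585.57 + 943.3 + 52568.04 = 54096.91
ΣP(Jan 2021)·Q(Jan 2021) = 597.18×1 + 777.66×1 + 3097.55×12 = 597.18 + 777.66 + 37170.6 = 38545.44
Index = 54096.91 / 38545.44 × 100 = 140.3458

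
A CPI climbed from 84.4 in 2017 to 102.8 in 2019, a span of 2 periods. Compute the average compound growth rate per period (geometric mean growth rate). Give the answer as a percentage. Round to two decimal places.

10.36%

Growth factor = (102.8/84.4)^(1/2) = (1.218009)^(1/2) = 1.103635
Growth rate = 1.103635 − 1 = 0.103635 = 10.3635%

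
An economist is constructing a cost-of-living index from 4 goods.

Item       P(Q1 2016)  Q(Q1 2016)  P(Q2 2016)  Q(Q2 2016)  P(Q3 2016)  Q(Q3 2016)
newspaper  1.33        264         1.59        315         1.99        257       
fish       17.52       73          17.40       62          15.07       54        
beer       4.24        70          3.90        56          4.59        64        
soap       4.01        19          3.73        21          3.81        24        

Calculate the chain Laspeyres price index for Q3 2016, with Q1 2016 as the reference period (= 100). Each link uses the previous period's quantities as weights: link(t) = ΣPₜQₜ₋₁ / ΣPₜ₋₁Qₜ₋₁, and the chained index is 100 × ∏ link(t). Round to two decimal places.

Link Q1 2016→Q2 2016:
ΣP(Q2 2016)Q(Q1 2016) = 1.59×264 + 17.40×73 + 3.90×70 + 3.73×19 = 419.76 + 1270.2 + 273 + 70.87 = 2033.83
ΣP(Q1 2016)Q(Q1 2016) = 1.33×264 + 17.52×73 + 4.24×70 + 4.01×19 = 351.12 + 1278.96 + 296.8 + 76.19 = 2003.07
link = 2033.83/2003.07 = 1.015356
Link Q2 2016→Q3 2016:
ΣP(Q3 2016)Q(Q2 2016) = 1.99×315 + 15.07×62 + 4.59×56 + 3.81×21 = 626.85 + 934.34 + 257.04 + 80.01 = 1898.24
ΣP(Q2 2016)Q(Q2 2016) = 1.59×315 + 17.40×62 + 3.90×56 + 3.73×21 = 500.85 + 1078.8 + 218.4 + 78.33 = 1876.38
link = 1898.24/1876.38 = 1.011650
Chained index = 100 × 1.015356 × 1.011650 = 102.7185

102.72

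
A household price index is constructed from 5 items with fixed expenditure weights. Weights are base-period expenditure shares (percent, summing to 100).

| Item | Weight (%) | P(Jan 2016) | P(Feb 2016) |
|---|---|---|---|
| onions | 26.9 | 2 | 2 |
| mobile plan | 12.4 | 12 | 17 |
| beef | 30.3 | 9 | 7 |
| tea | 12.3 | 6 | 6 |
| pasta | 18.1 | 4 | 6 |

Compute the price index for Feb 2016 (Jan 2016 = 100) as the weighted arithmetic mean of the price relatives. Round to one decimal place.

107.5

onions: 26.9 × (2/2) = 26.9 × 1.000000 = 26.9000
mobile plan: 12.4 × (17/12) = 12.4 × 1.416667 = 17.5667
beef: 30.3 × (7/9) = 30.3 × 0.777778 = 23.5667
tea: 12.3 × (6/6) = 12.3 × 1.000000 = 12.3000
pasta: 18.1 × (6/4) = 18.1 × 1.500000 = 27.1500
Index = Σ wᵢ·(p₁ᵢ/p₀ᵢ) = 26.9000 + 17.5667 + 23.5667 + 12.3000 + 27.1500 = 107.4833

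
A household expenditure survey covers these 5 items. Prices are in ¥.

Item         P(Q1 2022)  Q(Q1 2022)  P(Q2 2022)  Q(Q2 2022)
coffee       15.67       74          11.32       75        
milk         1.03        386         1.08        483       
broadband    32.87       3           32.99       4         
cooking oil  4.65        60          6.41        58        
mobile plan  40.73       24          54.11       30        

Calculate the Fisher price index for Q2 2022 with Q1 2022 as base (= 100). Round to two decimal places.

105.20

Laspeyres component (base-period weights):
ΣP(Q2 2022)Q(Q1 2022) = 11.32×74 + 1.08×386 + 32.99×3 + 6.41×60 + 54.11×24 = 837.68 + 416.88 + 98.97 + 384.6 + 1298.64 = 3036.77
ΣP(Q1 2022)Q(Q1 2022) = 15.67×74 + 1.03×386 + 32.87×3 + 4.65×60 + 40.73×24 = 1159.58 + 397.58 + 98.61 + 279 + 977.52 = 2912.29
L = 3036.77 / 2912.29 × 100 = 104.2743
Paasche component (current-period weights):
ΣP(Q2 2022)Q(Q2 2022) = 11.32×75 + 1.08×483 + 32.99×4 + 6.41×58 + 54.11×30 = 849 + 521.64 + 131.96 + 371.78 + 1623.3 = 3497.68
ΣP(Q1 2022)Q(Q2 2022) = 15.67×75 + 1.03×483 + 32.87×4 + 4.65×58 + 40.73×30 = 1175.25 + 497.49 + 131.48 + 269.7 + 1221.9 = 3295.82
P = 3497.68 / 3295.82 × 100 = 106.1247
Fisher = √(L × P) = √(104.2743 × 106.1247) = 105.1954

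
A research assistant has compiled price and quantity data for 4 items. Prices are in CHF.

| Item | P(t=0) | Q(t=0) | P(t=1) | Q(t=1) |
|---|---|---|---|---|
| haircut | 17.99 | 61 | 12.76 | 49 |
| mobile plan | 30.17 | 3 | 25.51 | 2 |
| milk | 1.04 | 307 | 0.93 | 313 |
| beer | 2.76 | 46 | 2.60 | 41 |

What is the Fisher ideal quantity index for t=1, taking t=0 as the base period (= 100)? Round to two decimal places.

84.86

Laspeyres component (base-period weights):
ΣP(t=0)Q(t=1) = 17.99×49 + 30.17×2 + 1.04×313 + 2.76×41 = 881.51 + 60.34 + 325.52 + 113.16 = 1380.53
ΣP(t=0)Q(t=0) = 17.99×61 + 30.17×3 + 1.04×307 + 2.76×46 = 1097.39 + 90.51 + 319.28 + 126.96 = 1634.14
L = 1380.53 / 1634.14 × 100 = 84.4805
Paasche component (current-period weights):
ΣP(t=1)Q(t=1) = 12.76×49 + 25.51×2 + 0.93×313 + 2.60×41 = 625.24 + 51.02 + 291.09 + 106.6 = 1073.95
ΣP(t=1)Q(t=0) = 12.76×61 + 25.51×3 + 0.93×307 + 2.60×46 = 778.36 + 76.53 + 285.51 + 119.6 = 1260
P = 1073.95 / 1260 × 100 = 85.2341
Fisher = √(L × P) = √(84.4805 × 85.2341) = 84.8565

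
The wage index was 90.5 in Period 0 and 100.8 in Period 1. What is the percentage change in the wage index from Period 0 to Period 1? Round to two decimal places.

11.38%

Change = (100.8 − 90.5) / 90.5 × 100
       = 10.3 / 90.5 × 100 = 11.3812%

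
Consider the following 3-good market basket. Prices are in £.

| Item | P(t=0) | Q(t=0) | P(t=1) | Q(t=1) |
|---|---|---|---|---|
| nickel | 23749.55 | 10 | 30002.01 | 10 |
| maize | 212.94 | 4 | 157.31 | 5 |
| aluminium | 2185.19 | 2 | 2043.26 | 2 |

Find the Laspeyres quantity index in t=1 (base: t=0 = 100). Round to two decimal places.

100.09

Laspeyres quantity index uses base-period prices as weights.
ΣP(t=0)·Q(t=1) = 23749.55×10 + 212.94×5 + 2185.19×2 = 237495.5 + 1064.7 + 4370.38 = 242930.58
ΣP(t=0)·Q(t=0) = 23749.55×10 + 212.94×4 + 2185.19×2 = 237495.5 + 851.76 + 4370.38 = 242717.64
Index = 242930.58 / 242717.64 × 100 = 100.0877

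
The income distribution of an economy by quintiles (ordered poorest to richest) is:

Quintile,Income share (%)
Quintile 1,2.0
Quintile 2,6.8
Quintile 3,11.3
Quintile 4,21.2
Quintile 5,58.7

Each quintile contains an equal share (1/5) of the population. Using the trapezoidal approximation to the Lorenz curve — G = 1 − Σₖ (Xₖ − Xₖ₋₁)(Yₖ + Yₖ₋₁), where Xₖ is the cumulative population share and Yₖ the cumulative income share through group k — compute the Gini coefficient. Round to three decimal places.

Cumulative income shares Yₖ: 0.0200, 0.0880, 0.2010, 0.4130, 1.0000
Σ (Xₖ−Xₖ₋₁)(Yₖ+Yₖ₋₁) = (1/5)(0.0200+0.0000) + (1/5)(0.0880+0.0200) + (1/5)(0.2010+0.0880) + (1/5)(0.4130+0.2010) + (1/5)(1.0000+0.4130)
  = 0.0040 + 0.0216 + 0.0578 + 0.1228 + 0.2826 = 0.4888
G = 1 − 0.4888 = 0.5112

0.511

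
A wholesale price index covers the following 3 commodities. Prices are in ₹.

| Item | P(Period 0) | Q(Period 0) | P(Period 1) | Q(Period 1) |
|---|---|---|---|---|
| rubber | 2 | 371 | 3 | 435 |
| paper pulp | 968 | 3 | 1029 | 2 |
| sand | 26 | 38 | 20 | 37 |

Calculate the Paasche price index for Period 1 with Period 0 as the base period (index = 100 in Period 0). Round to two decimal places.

108.89

Paasche price index uses current-period quantities as weights.
ΣP(Period 1)·Q(Period 1) = 3×435 + 1029×2 + 20×37 = 1305 + 2058 + 740 = 4103
ΣP(Period 0)·Q(Period 1) = 2×435 + 968×2 + 26×37 = 870 + 1936 + 962 = 3768
Index = 4103 / 3768 × 100 = 108.8907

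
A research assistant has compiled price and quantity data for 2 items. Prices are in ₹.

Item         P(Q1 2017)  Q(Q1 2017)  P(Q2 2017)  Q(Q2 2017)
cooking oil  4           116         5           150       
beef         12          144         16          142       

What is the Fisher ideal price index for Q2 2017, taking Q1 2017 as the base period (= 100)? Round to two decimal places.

Laspeyres component (base-period weights):
ΣP(Q2 2017)Q(Q1 2017) = 5×116 + 16×144 = 580 + 2304 = 2884
ΣP(Q1 2017)Q(Q1 2017) = 4×116 + 12×144 = 464 + 1728 = 2192
L = 2884 / 2192 × 100 = 131.5693
Paasche component (current-period weights):
ΣP(Q2 2017)Q(Q2 2017) = 5×150 + 16×142 = 750 + 2272 = 3022
ΣP(Q1 2017)Q(Q2 2017) = 4×150 + 12×142 = 600 + 1704 = 2304
P = 3022 / 2304 × 100 = 131.1632
Fisher = √(L × P) = √(131.5693 × 131.1632) = 131.3661

131.37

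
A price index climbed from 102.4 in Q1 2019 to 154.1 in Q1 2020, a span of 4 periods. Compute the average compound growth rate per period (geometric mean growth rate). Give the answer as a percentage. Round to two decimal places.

Growth factor = (154.1/102.4)^(1/4) = (1.504883)^(1/4) = 1.107581
Growth rate = 1.107581 − 1 = 0.107581 = 10.7581%

10.76%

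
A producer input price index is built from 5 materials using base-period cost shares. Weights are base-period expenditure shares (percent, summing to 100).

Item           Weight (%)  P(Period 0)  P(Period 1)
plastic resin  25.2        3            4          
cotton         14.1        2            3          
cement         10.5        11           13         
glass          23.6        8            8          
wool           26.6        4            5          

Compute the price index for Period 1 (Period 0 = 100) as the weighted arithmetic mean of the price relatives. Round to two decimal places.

plastic resin: 25.2 × (4/3) = 25.2 × 1.333333 = 33.6000
cotton: 14.1 × (3/2) = 14.1 × 1.500000 = 21.1500
cement: 10.5 × (13/11) = 10.5 × 1.181818 = 12.4091
glass: 23.6 × (8/8) = 23.6 × 1.000000 = 23.6000
wool: 26.6 × (5/4) = 26.6 × 1.250000 = 33.2500
Index = Σ wᵢ·(p₁ᵢ/p₀ᵢ) = 33.6000 + 21.1500 + 12.4091 + 23.6000 + 33.2500 = 124.0091

124.01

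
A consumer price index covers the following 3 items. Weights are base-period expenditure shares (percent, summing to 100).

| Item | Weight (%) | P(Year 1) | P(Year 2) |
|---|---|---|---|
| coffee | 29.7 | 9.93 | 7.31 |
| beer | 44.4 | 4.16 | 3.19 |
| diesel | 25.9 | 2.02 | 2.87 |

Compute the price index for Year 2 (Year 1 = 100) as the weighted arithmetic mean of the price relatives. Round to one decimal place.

92.7

coffee: 29.7 × (7.31/9.93) = 29.7 × 0.736153 = 21.8637
beer: 44.4 × (3.19/4.16) = 44.4 × 0.766827 = 34.0471
diesel: 25.9 × (2.87/2.02) = 25.9 × 1.420792 = 36.7985
Index = Σ wᵢ·(p₁ᵢ/p₀ᵢ) = 21.8637 + 34.0471 + 36.7985 = 92.7094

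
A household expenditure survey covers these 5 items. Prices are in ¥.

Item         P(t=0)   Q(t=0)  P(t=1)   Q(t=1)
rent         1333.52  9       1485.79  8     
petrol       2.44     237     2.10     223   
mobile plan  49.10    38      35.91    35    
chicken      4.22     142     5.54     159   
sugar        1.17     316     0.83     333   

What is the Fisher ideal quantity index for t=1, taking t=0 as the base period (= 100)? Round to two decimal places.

90.73

Laspeyres component (base-period weights):
ΣP(t=0)Q(t=1) = 1333.52×8 + 2.44×223 + 49.10×35 + 4.22×159 + 1.17×333 = 10668.16 + 544.12 + 1718.5 + 670.98 + 389.61 = 13991.37
ΣP(t=0)Q(t=0) = 1333.52×9 + 2.44×237 + 49.10×38 + 4.22×142 + 1.17×316 = 12001.68 + 578.28 + 1865.8 + 599.24 + 369.72 = 15414.72
L = 13991.37 / 15414.72 × 100 = 90.7663
Paasche component (current-period weights):
ΣP(t=1)Q(t=1) = 1485.79×8 + 2.10×223 + 35.91×35 + 5.54×159 + 0.83×333 = 11886.32 + 468.3 + 1256.85 + 880.86 + 276.39 = 14768.72
ΣP(t=1)Q(t=0) = 1485.79×9 + 2.10×237 + 35.91×38 + 5.54×142 + 0.83×316 = 13372.11 + 497.7 + 1364.58 + 786.68 + 262.28 = 16283.35
P = 14768.72 / 16283.35 × 100 = 90.6983
Fisher = √(L × P) = √(90.7663 × 90.6983) = 90.7323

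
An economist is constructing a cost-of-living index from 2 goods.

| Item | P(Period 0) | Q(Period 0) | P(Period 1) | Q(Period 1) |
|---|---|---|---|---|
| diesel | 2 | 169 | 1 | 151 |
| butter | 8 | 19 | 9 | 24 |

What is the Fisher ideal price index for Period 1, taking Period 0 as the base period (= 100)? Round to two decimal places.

71.80

Laspeyres component (base-period weights):
ΣP(Period 1)Q(Period 0) = 1×169 + 9×19 = 169 + 171 = 340
ΣP(Period 0)Q(Period 0) = 2×169 + 8×19 = 338 + 152 = 490
L = 340 / 490 × 100 = 69.3878
Paasche component (current-period weights):
ΣP(Period 1)Q(Period 1) = 1×151 + 9×24 = 151 + 216 = 367
ΣP(Period 0)Q(Period 1) = 2×151 + 8×24 = 302 + 192 = 494
P = 367 / 494 × 100 = 74.2915
Fisher = √(L × P) = √(69.3878 × 74.2915) = 71.7978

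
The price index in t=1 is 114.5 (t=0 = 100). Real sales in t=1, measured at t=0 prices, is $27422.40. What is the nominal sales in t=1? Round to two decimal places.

Nominal = Real × (Index/100) = 27422.40 × (114.5/100)
        = 27422.40 × 1.145 = 31398.6480

31398.65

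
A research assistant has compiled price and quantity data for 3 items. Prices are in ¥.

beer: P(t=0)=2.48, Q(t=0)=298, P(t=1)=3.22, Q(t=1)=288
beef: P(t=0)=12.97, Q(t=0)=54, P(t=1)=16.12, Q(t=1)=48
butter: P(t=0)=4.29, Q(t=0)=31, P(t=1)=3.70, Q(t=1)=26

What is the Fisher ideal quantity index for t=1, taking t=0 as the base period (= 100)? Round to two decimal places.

Laspeyres component (base-period weights):
ΣP(t=0)Q(t=1) = 2.48×288 + 12.97×48 + 4.29×26 = 714.24 + 622.56 + 111.54 = 1448.34
ΣP(t=0)Q(t=0) = 2.48×298 + 12.97×54 + 4.29×31 = 739.04 + 700.38 + 132.99 = 1572.41
L = 1448.34 / 1572.41 × 100 = 92.1096
Paasche component (current-period weights):
ΣP(t=1)Q(t=1) = 3.22×288 + 16.12×48 + 3.70×26 = 927.36 + 773.76 + 96.2 = 1797.32
ΣP(t=1)Q(t=0) = 3.22×298 + 16.12×54 + 3.70×31 = 959.56 + 870.48 + 114.7 = 1944.74
P = 1797.32 / 1944.74 × 100 = 92.4196
Fisher = √(L × P) = √(92.1096 × 92.4196) = 92.2644

92.26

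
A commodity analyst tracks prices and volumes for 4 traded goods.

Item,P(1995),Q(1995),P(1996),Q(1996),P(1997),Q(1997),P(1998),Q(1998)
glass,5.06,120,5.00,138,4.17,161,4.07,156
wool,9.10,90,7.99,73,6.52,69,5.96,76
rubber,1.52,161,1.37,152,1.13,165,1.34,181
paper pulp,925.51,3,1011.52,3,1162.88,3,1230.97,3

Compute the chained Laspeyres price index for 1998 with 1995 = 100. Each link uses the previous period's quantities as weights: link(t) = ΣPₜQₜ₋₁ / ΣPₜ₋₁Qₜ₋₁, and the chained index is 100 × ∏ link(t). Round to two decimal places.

111.43

Link 1995→1996:
ΣP(1996)Q(1995) = 5.00×120 + 7.99×90 + 1.37×161 + 1011.52×3 = 600 + 719.1 + 220.57 + 3034.56 = 4574.23
ΣP(1995)Q(1995) = 5.06×120 + 9.10×90 + 1.52×161 + 925.51×3 = 607.2 + 819 + 244.72 + 2776.53 = 4447.45
link = 4574.23/4447.45 = 1.028506
Link 1996→1997:
ΣP(1997)Q(1996) = 4.17×138 + 6.52×73 + 1.13×152 + 1162.88×3 = 575.46 + 475.96 + 171.76 + 3488.64 = 4711.82
ΣP(1996)Q(1996) = 5.00×138 + 7.99×73 + 1.37×152 + 1011.52×3 = 690 + 583.27 + 208.24 + 3034.56 = 4516.07
link = 4711.82/4516.07 = 1.043345
Link 1997→1998:
ΣP(1998)Q(1997) = 4.07×161 + 5.96×69 + 1.34×165 + 1230.97×3 = 655.27 + 411.24 + 221.1 + 3692.91 = 4980.52
ΣP(1997)Q(1997) = 4.17×161 + 6.52×69 + 1.13×165 + 1162.88×3 = 671.37 + 449.88 + 186.45 + 3488.64 = 4796.34
link = 4980.52/4796.34 = 1.038400
Chained index = 100 × 1.028506 × 1.043345 × 1.038400 = 111.4294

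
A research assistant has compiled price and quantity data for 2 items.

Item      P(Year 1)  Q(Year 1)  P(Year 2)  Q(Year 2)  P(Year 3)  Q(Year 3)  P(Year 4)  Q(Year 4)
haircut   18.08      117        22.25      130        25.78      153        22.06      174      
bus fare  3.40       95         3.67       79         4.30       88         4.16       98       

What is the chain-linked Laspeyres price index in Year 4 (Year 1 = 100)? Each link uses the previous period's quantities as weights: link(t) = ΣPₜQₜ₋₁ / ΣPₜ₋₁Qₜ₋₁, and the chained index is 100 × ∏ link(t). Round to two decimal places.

121.52

Link Year 1→Year 2:
ΣP(Year 2)Q(Year 1) = 22.25×117 + 3.67×95 = 2603.25 + 348.65 = 2951.9
ΣP(Year 1)Q(Year 1) = 18.08×117 + 3.40×95 = 2115.36 + 323 = 2438.36
link = 2951.9/2438.36 = 1.210609
Link Year 2→Year 3:
ΣP(Year 3)Q(Year 2) = 25.78×130 + 4.30×79 = 3351.4 + 339.7 = 3691.1
ΣP(Year 2)Q(Year 2) = 22.25×130 + 3.67×79 = 2892.5 + 289.93 = 3182.43
link = 3691.1/3182.43 = 1.159837
Link Year 3→Year 4:
ΣP(Year 4)Q(Year 3) = 22.06×153 + 4.16×88 = 3375.18 + 366.08 = 3741.26
ΣP(Year 3)Q(Year 3) = 25.78×153 + 4.30×88 = 3944.34 + 378.4 = 4322.74
link = 3741.26/4322.74 = 0.865483
Chained index = 100 × 1.210609 × 1.159837 × 0.865483 = 121.5233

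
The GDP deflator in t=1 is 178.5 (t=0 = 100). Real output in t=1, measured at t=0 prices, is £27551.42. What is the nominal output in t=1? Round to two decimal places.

49179.28

Nominal = Real × (Index/100) = 27551.42 × (178.5/100)
        = 27551.42 × 1.785 = 49179.2847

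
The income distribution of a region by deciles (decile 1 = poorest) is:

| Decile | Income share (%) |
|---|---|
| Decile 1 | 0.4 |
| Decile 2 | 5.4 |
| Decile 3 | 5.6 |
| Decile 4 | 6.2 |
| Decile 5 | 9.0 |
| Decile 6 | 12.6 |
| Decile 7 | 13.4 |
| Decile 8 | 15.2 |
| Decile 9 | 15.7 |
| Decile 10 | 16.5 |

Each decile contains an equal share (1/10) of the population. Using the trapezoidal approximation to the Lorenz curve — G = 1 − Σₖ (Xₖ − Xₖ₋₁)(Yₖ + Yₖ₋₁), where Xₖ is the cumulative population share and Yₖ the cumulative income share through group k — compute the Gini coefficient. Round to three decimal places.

0.290

Cumulative income shares Yₖ: 0.0040, 0.0580, 0.1140, 0.1760, 0.2660, 0.3920, 0.5260, 0.6780, 0.8350, 1.0000
Σ (Xₖ−Xₖ₋₁)(Yₖ+Yₖ₋₁) = (1/10)(0.0040+0.0000) + (1/10)(0.0580+0.0040) + (1/10)(0.1140+0.0580) + (1/10)(0.1760+0.1140) + (1/10)(0.2660+0.1760) + (1/10)(0.3920+0.2660) + (1/10)(0.5260+0.3920) + (1/10)(0.6780+0.5260) + (1/10)(0.8350+0.6780) + (1/10)(1.0000+0.8350)
  = 0.0004 + 0.0062 + 0.0172 + 0.0290 + 0.0442 + 0.0658 + 0.0918 + 0.1204 + 0.1513 + 0.1835 = 0.7098
G = 1 − 0.7098 = 0.2902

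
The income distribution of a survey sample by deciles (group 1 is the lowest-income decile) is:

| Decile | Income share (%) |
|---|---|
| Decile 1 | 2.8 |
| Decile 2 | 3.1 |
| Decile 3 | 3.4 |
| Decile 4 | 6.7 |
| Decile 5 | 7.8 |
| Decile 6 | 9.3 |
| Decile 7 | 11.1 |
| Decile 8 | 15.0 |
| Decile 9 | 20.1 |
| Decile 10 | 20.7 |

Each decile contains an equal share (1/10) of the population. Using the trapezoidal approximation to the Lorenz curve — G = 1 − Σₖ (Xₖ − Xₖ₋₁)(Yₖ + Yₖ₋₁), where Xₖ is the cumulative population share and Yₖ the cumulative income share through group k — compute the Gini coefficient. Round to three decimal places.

Cumulative income shares Yₖ: 0.0280, 0.0590, 0.0930, 0.1600, 0.2380, 0.3310, 0.4420, 0.5920, 0.7930, 1.0000
Σ (Xₖ−Xₖ₋₁)(Yₖ+Yₖ₋₁) = (1/10)(0.0280+0.0000) + (1/10)(0.0590+0.0280) + (1/10)(0.0930+0.0590) + (1/10)(0.1600+0.0930) + (1/10)(0.2380+0.1600) + (1/10)(0.3310+0.2380) + (1/10)(0.4420+0.3310) + (1/10)(0.5920+0.4420) + (1/10)(0.7930+0.5920) + (1/10)(1.0000+0.7930)
  = 0.0028 + 0.0087 + 0.0152 + 0.0253 + 0.0398 + 0.0569 + 0.0773 + 0.1034 + 0.1385 + 0.1793 = 0.6472
G = 1 − 0.6472 = 0.3528

0.353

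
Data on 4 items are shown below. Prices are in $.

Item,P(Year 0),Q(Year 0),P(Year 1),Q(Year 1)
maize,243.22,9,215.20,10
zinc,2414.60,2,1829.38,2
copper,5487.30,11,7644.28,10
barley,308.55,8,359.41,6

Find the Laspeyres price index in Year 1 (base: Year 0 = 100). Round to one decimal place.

132.5

Laspeyres price index uses base-period quantities as weights.
ΣP(Year 1)·Q(Year 0) = 215.20×9 + 1829.38×2 + 7644.28×11 + 359.41×8 = 1936.8 + 3658.76 + 84087.08 + 2875.28 = 92557.92
ΣP(Year 0)·Q(Year 0) = 243.22×9 + 2414.60×2 + 5487.30×11 + 308.55×8 = 2188.98 + 4829.2 + 60360.3 + 2468.4 = 69846.88
Index = 92557.92 / 69846.88 × 100 = 132.5155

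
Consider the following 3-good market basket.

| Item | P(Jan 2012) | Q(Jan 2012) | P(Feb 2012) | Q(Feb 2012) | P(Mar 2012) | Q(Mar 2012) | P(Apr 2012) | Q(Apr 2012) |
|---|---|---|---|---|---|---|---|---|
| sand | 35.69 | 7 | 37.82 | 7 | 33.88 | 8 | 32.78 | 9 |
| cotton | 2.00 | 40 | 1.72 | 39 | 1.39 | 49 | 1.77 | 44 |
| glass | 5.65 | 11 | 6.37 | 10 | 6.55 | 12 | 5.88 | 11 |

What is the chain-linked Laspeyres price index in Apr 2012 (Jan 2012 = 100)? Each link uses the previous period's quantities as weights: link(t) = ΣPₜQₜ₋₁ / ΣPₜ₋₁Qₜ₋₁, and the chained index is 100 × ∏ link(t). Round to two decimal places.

Link Jan 2012→Feb 2012:
ΣP(Feb 2012)Q(Jan 2012) = 37.82×7 + 1.72×40 + 6.37×11 = 264.74 + 68.8 + 70.07 = 403.61
ΣP(Jan 2012)Q(Jan 2012) = 35.69×7 + 2.00×40 + 5.65×11 = 249.83 + 80 + 62.15 = 391.98
link = 403.61/391.98 = 1.029670
Link Feb 2012→Mar 2012:
ΣP(Mar 2012)Q(Feb 2012) = 33.88×7 + 1.39×39 + 6.55×10 = 237.16 + 54.21 + 65.5 = 356.87
ΣP(Feb 2012)Q(Feb 2012) = 37.82×7 + 1.72×39 + 6.37×10 = 264.74 + 67.08 + 63.7 = 395.52
link = 356.87/395.52 = 0.902281
Link Mar 2012→Apr 2012:
ΣP(Apr 2012)Q(Mar 2012) = 32.78×8 + 1.77×49 + 5.88×12 = 262.24 + 86.73 + 70.56 = 419.53
ΣP(Mar 2012)Q(Mar 2012) = 33.88×8 + 1.39×49 + 6.55×12 = 271.04 + 68.11 + 78.6 = 417.75
link = 419.53/417.75 = 1.004261
Chained index = 100 × 1.029670 × 0.902281 × 1.004261 = 93.3010

93.30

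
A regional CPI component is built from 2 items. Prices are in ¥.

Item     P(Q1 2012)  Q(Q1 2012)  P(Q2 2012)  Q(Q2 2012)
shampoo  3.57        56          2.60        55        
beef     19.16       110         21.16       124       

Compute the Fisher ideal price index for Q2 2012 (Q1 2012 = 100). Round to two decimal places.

Laspeyres component (base-period weights):
ΣP(Q2 2012)Q(Q1 2012) = 2.60×56 + 21.16×110 = 145.6 + 2327.6 = 2473.2
ΣP(Q1 2012)Q(Q1 2012) = 3.57×56 + 19.16×110 = 199.92 + 2107.6 = 2307.52
L = 2473.2 / 2307.52 × 100 = 107.1800
Paasche component (current-period weights):
ΣP(Q2 2012)Q(Q2 2012) = 2.60×55 + 21.16×124 = 143 + 2623.84 = 2766.84
ΣP(Q1 2012)Q(Q2 2012) = 3.57×55 + 19.16×124 = 196.35 + 2375.84 = 2572.19
P = 2766.84 / 2572.19 × 100 = 107.5675
Fisher = √(L × P) = √(107.1800 × 107.5675) = 107.3736

107.37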